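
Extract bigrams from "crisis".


Word: "crisis" (length 6)
Number of bigrams = 6 - 2 + 1 = 5
  Position 0: "cr"
  Position 1: "ri"
  Position 2: "is"
  Position 3: "si"
  Position 4: "is"
Bigrams = "cr", "ri", "is", "si", "is"


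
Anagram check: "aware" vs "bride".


Word 1: "aware" → sorted: aaerw
Word 2: "bride" → sorted: bdeir
Same letters? aaerw != bdeir
Anagram = No


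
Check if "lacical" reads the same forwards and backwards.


Word: "lacical"
Reversed: "lacical"
Forward == Backward? lacical == lacical
Palindrome = Yes


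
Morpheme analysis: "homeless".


Word: "homeless"
Morphemes: home / -less
Each morpheme carries meaning
= 2 morphemes


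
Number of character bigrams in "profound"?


Word: "profound" (length 8)
Number of 2-grams = length - 2 + 1 = 8 - 2 + 1
= 7


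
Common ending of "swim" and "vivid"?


Word 1: "swim"
Word 2: "vivid"
Comparing from end:
  Pos -1: 'm' != 'd' (stop)
LCS = "" (length 0)


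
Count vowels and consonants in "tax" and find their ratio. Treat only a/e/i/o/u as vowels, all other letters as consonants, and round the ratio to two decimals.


Word: "tax"
Vowels (a,e,i,o,u): 1
Consonants: 2
Ratio = 1/2
= 0.50


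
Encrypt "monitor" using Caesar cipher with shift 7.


Word: "monitor"
Shift: 7
Each letter → (letter + shift) mod 26:
  'm' (12) + 7 = 19 → 't'
  'o' (14) + 7 = 21 → 'v'
  'n' (13) + 7 = 20 → 'u'
  'i' (8) + 7 = 15 → 'p'
  't' (19) + 7 = 0 → 'a'
  'o' (14) + 7 = 21 → 'v'
  'r' (17) + 7 = 24 → 'y'
Result = "tvupavy"


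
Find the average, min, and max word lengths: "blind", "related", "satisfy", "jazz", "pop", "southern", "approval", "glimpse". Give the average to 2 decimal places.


Lengths: "blind"=5, "related"=7, "satisfy"=7, "jazz"=4, "pop"=3, "southern"=8, "approval"=8, "glimpse"=7
Sum = 49, Count = 8
Average = 49/8 = 6.13
= avg=6.13, min=3, max=8


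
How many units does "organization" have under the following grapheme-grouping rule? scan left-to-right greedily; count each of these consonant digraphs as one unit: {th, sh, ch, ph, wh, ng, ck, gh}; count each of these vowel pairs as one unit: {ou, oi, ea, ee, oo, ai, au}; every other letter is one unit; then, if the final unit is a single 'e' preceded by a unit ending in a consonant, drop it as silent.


Word: "organization" (12 letters)
Left-to-right scan:
  1. 'o' (letter)
  2. 'r' (letter)
  3. 'g' (letter)
  4. 'a' (letter)
  5. 'n' (letter)
  6. 'i' (letter)
  7. 'z' (letter)
  8. 'a' (letter)
  9. 't' (letter)
  10. 'i' (letter)
  11. 'o' (letter)
  12. 'n' (letter)
Units from scan: 12
Sound units = 12 units


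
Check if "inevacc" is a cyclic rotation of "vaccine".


Word: "vaccine", Candidate: "inevacc"
Method: check if candidate is substring of word+word
"vaccinevaccine" contains "inevacc"? Yes
Is rotation = Yes


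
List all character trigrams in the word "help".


Word: "help" (length 4)
Number of trigrams = 4 - 3 + 1 = 2
  Position 0: "hel"
  Position 1: "elp"
Trigrams = "hel", "elp"


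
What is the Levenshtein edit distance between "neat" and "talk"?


Word 1: "neat" (length 4)
Word 2: "talk" (length 4)
One optimal edit sequence (insert/delete/substitute each cost 1):
  1. substitute 'n' -> 't'  (+1)
  2. substitute 'e' -> 'a'  (+1)
  3. substitute 'a' -> 'l'  (+1)
  4. substitute 't' -> 'k'  (+1)
Total edit operations: 4
Edit distance = 4


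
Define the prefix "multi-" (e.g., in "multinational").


Prefix: multi-
Example: multinational (multi- + national)
Meaning = many


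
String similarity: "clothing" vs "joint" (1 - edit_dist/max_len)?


Word 1: "clothing" (length 8)
Word 2: "joint" (length 5)
One optimal edit sequence:
  1. delete 'c'  (+1)
  2. substitute 'l' -> 'j'  (+1)
  3. keep 'o'
  4. delete 't'  (+1)
  5. delete 'h'  (+1)
  6. keep 'i'
  7. keep 'n'
  8. substitute 'g' -> 't'  (+1)
Edit distance = 5
Max length = max(8, 5) = 8
Similarity = 1 - 5/8
= 0.3750


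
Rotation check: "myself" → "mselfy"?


Word: "myself", Candidate: "mselfy"
Method: check if candidate is substring of word+word
"myselfmyself" contains "mselfy"? No
Is rotation = No


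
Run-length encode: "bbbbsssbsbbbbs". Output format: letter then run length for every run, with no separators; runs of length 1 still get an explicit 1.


String: "bbbbsssbsbbbbs"
Scanning for consecutive runs:
  'b' x 4
  's' x 3
  'b' x 1
  's' x 1
  'b' x 4
  's' x 1
RLE = "b4s3b1s1b4s1"


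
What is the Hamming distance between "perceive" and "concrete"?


Comparing character by character (same length = 8):
  Pos 0: 'p' vs 'c' !=
  Pos 1: 'e' vs 'o' !=
  Pos 2: 'r' vs 'n' !=
  Pos 3: 'c' vs 'c' =
  Pos 4: 'e' vs 'r' !=
  Pos 5: 'i' vs 'e' !=
  Pos 6: 'v' vs 't' !=
  Pos 7: 'e' vs 'e' =
Hamming distance = 6


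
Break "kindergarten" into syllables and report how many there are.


Word: "kindergarten"
Syllable breakdown: kin | der | gar | ten
Counting: 4 parts
= 4 syllables


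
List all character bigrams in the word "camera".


Word: "camera" (length 6)
Number of bigrams = 6 - 2 + 1 = 5
  Position 0: "ca"
  Position 1: "am"
  Position 2: "me"
  Position 3: "er"
  Position 4: "ra"
Bigrams = "ca", "am", "me", "er", "ra"


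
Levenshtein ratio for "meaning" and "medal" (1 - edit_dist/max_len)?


Word 1: "meaning" (length 7)
Word 2: "medal" (length 5)
One optimal edit sequence:
  1. keep 'm'
  2. keep 'e'
  3. delete 'a'  (+1)
  4. delete 'n'  (+1)
  5. substitute 'i' -> 'd'  (+1)
  6. substitute 'n' -> 'a'  (+1)
  7. substitute 'g' -> 'l'  (+1)
Edit distance = 5
Max length = max(7, 5) = 7
Similarity = 1 - 5/7
= 0.2857


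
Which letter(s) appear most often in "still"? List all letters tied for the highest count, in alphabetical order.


Word: "still"
Letter counts:
  'i': 1
  'l': 2
  's': 1
  't': 1
Maximum count = 2
Most frequent = 'l' (2 times each)


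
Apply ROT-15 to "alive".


Word: "alive"
Shift: 15
Each letter → (letter + shift) mod 26:
  'a' (0) + 15 = 15 → 'p'
  'l' (11) + 15 = 0 → 'a'
  'i' (8) + 15 = 23 → 'x'
  'v' (21) + 15 = 10 → 'k'
  'e' (4) + 15 = 19 → 't'
Result = "paxkt"


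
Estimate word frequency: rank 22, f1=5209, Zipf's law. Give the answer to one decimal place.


Zipf's law: f(r) = f(1) / r
f(1) = 5209
f(22) = 5209 / 22
= 236.8 occurrences


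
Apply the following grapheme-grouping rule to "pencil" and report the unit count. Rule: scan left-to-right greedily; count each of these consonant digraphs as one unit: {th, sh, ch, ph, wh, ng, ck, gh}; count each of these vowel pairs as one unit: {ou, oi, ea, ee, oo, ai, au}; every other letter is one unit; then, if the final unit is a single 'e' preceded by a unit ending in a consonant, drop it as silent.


Word: "pencil" (6 letters)
Left-to-right scan:
  [1] 'p' (letter)
  [2] 'e' (letter)
  [3] 'n' (letter)
  [4] 'c' (letter)
  [5] 'i' (letter)
  [6] 'l' (letter)
Units from scan: 6
Sound units = 6 units


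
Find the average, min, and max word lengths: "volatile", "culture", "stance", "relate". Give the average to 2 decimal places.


Lengths: "volatile"=8, "culture"=7, "stance"=6, "relate"=6
Sum = 27, Count = 4
Average = 27/4 = 6.75
= avg=6.75, min=6, max=8


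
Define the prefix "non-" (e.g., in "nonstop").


Prefix: non-
As in: nonstop -> non- + stop
Meaning = not


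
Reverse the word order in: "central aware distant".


Original: "central aware distant"
Words (1..n): central | aware | distant
Reversed (n..1): distant | aware | central
Result = "distant aware central"


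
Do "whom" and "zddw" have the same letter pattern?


Pattern of "whom": [0, 1, 2, 3]
Pattern of "zddw": [0, 1, 1, 2]
Patterns do not match
Same pattern = No


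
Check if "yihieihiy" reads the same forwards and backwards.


Word: "yihieihiy"
Reversed: "yihieihiy"
Forward == Backward? yihieihiy == yihieihiy
Palindrome = Yes


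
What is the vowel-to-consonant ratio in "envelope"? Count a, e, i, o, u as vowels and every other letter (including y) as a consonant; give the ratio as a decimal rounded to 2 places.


Word: "envelope"
Vowels (a,e,i,o,u): 4
Consonants: 4
Ratio = 4/4
= 1.00


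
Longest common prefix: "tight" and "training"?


Word 1: "tight"
Word 2: "training"
Comparing from start:
  Pos 0: 't' == 't'
  Pos 1: 'i' != 'r' (stop)
LCP = "t" (length 1)


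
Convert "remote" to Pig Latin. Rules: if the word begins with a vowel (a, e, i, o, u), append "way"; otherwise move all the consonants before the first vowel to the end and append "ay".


Word: "remote"
Starts with consonant(s) → move to end, add 'ay'
Consonant cluster: "r"
Pig Latin = "emoteray"


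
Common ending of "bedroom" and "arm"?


Word 1: "bedroom"
Word 2: "arm"
Comparing from end:
  Pos -1: 'm' == 'm'
  Pos -2: 'o' != 'r' (stop)
LCS = "m" (length 1)


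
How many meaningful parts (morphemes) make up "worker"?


Word: "worker"
Morphemes: work / -er
Each morpheme carries meaning
= 2 morphemes


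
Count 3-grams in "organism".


Word: "organism" (length 8)
Number of 3-grams = length - 3 + 1 = 8 - 3 + 1
= 6


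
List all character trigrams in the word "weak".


Word: "weak" (length 4)
Number of trigrams = 4 - 3 + 1 = 2
  Position 0: "wea"
  Position 1: "eak"
Trigrams = "wea", "eak"


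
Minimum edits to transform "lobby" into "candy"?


Word 1: "lobby" (length 5)
Word 2: "candy" (length 5)
One optimal edit sequence (insert/delete/substitute each cost 1):
  1. substitute 'l' -> 'c'  (+1)
  2. substitute 'o' -> 'a'  (+1)
  3. substitute 'b' -> 'n'  (+1)
  4. substitute 'b' -> 'd'  (+1)
  5. keep 'y'
Total edit operations: 4
Edit distance = 4


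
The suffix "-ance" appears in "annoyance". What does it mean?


Suffix: -ance
As in: annoyance -> annoy + -ance
Meaning = state of


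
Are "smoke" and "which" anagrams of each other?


Word 1: "smoke" → sorted: ekmos
Word 2: "which" → sorted: chhiw
Same letters? ekmos != chhiw
Anagram = No


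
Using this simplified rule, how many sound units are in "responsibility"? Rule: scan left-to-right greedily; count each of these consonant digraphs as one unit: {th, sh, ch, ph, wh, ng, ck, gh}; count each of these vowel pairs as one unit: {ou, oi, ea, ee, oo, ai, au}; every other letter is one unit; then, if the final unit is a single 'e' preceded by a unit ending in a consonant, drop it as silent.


Word: "responsibility" (14 letters)
Left-to-right scan:
  (1) 'r' (letter)
  (2) 'e' (letter)
  (3) 's' (letter)
  (4) 'p' (letter)
  (5) 'o' (letter)
  (6) 'n' (letter)
  (7) 's' (letter)
  (8) 'i' (letter)
  (9) 'b' (letter)
  (10) 'i' (letter)
  (11) 'l' (letter)
  (12) 'i' (letter)
  (13) 't' (letter)
  (14) 'y' (letter)
Units from scan: 14
Sound units = 14 units


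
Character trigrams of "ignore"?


Word: "ignore" (length 6)
Number of trigrams = 6 - 3 + 1 = 4
  Position 0: "ign"
  Position 1: "gno"
  Position 2: "nor"
  Position 3: "ore"
Trigrams = "ign", "gno", "nor", "ore"


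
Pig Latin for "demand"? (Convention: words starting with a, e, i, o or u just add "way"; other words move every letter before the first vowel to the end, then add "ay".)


Word: "demand"
Starts with consonant(s) → move to end, add 'ay'
Consonant cluster: "d"
Pig Latin = "emandday"


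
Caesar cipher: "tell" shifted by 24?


Word: "tell"
Shift: 24
Each letter → (letter + shift) mod 26:
  't' (19) + 24 = 17 → 'r'
  'e' (4) + 24 = 2 → 'c'
  'l' (11) + 24 = 9 → 'j'
  'l' (11) + 24 = 9 → 'j'
Result = "rcjj"


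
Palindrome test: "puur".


Word: "puur"
Reversed: "ruup"
Forward == Backward? puur != ruup
Palindrome = No


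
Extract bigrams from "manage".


Word: "manage" (length 6)
Number of bigrams = 6 - 2 + 1 = 5
  Position 0: "ma"
  Position 1: "an"
  Position 2: "na"
  Position 3: "ag"
  Position 4: "ge"
Bigrams = "ma", "an", "na", "ag", "ge"


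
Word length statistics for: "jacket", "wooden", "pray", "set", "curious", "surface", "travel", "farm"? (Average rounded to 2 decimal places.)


Lengths: "jacket"=6, "wooden"=6, "pray"=4, "set"=3, "curious"=7, "surface"=7, "travel"=6, "farm"=4
Sum = 43, Count = 8
Average = 43/8 = 5.38
= avg=5.38, min=3, max=7


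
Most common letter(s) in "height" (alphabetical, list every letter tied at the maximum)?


Word: "height"
Letter counts:
  'e': 1
  'g': 1
  'h': 2
  'i': 1
  't': 1
Maximum count = 2
Most frequent = 'h' (2 times each)


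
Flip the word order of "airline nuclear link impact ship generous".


Original: "airline nuclear link impact ship generous"
Words (1..n): airline | nuclear | link | impact | ship | generous
Reversed (n..1): generous | ship | impact | link | nuclear | airline
Result = "generous ship impact link nuclear airline"


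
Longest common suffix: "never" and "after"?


Word 1: "never"
Word 2: "after"
Comparing from end:
  Pos -1: 'r' == 'r'
  Pos -2: 'e' == 'e'
  Pos -3: 'v' != 't' (stop)
LCS = "er" (length 2)


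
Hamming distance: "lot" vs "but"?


Comparing character by character (same length = 3):
  Pos 0: 'l' vs 'b' !=
  Pos 1: 'o' vs 'u' !=
  Pos 2: 't' vs 't' =
Hamming distance = 2


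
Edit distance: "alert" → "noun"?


Word 1: "alert" (length 5)
Word 2: "noun" (length 4)
One optimal edit sequence (insert/delete/substitute each cost 1):
  1. delete 'a'  (+1)
  2. substitute 'l' -> 'n'  (+1)
  3. substitute 'e' -> 'o'  (+1)
  4. substitute 'r' -> 'u'  (+1)
  5. substitute 't' -> 'n'  (+1)
Total edit operations: 5
Edit distance = 5


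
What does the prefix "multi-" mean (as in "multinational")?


Prefix: multi-
Example: multinational (multi- + national)
Meaning = many


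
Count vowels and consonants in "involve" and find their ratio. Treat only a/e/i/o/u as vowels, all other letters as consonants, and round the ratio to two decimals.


Word: "involve"
Vowels (a,e,i,o,u): 3
Consonants: 4
Ratio = 3/4
= 0.75


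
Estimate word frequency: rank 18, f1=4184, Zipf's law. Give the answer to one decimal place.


Zipf's law: f(r) = f(1) / r
f(1) = 4184
f(18) = 4184 / 18
= 232.4 occurrences


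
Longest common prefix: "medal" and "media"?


Word 1: "medal"
Word 2: "media"
Comparing from start:
  Pos 0: 'm' == 'm'
  Pos 1: 'e' == 'e'
  Pos 2: 'd' == 'd'
  Pos 3: 'a' != 'i' (stop)
LCP = "med" (length 3)


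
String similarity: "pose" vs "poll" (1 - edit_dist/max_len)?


Word 1: "pose" (length 4)
Word 2: "poll" (length 4)
One optimal edit sequence:
  1. keep 'p'
  2. keep 'o'
  3. substitute 's' -> 'l'  (+1)
  4. substitute 'e' -> 'l'  (+1)
Edit distance = 2
Max length = max(4, 4) = 4
Similarity = 1 - 2/4
= 0.5000


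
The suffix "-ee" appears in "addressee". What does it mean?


Suffix: -ee
Example: addressee (address + -ee)
Meaning = one who receives


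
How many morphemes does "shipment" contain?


Word: "shipment"
Morphemes: ship | -ment
Each morpheme carries meaning
= 2 morphemes


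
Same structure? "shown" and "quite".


Pattern of "shown": [0, 1, 2, 3, 4]
Pattern of "quite": [0, 1, 2, 3, 4]
Patterns match
Same pattern = Yes


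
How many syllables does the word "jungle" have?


Word: "jungle"
Syllable breakdown: jun · gle
Counting: 2 parts
= 2 syllables


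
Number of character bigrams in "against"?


Word: "against" (length 7)
Number of 2-grams = length - 2 + 1 = 7 - 2 + 1
= 6


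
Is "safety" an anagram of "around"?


Word 1: "around" → sorted: adnoru
Word 2: "safety" → sorted: aefsty
Same letters? adnoru != aefsty
Anagram = No


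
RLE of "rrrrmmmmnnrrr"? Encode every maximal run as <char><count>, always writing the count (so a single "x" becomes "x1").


String: "rrrrmmmmnnrrr"
Scanning for consecutive runs:
  'r' x 4
  'm' x 4
  'n' x 2
  'r' x 3
RLE = "r4m4n2r3"


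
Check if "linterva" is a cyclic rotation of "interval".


Word: "interval", Candidate: "linterva"
Method: check if candidate is substring of word+word
"intervalinterval" contains "linterva"? Yes
Is rotation = Yes


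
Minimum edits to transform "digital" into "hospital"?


Word 1: "digital" (length 7)
Word 2: "hospital" (length 8)
One optimal edit sequence (insert/delete/substitute each cost 1):
  1. insert 'h'  (+1)
  2. substitute 'd' -> 'o'  (+1)
  3. substitute 'i' -> 's'  (+1)
  4. substitute 'g' -> 'p'  (+1)
  5. keep 'i'
  6. keep 't'
  7. keep 'a'
  8. keep 'l'
Total edit operations: 4
Edit distance = 4


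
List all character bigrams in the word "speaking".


Word: "speaking" (length 8)
Number of bigrams = 8 - 2 + 1 = 7
  Position 0: "sp"
  Position 1: "pe"
  Position 2: "ea"
  Position 3: "ak"
  Position 4: "ki"
  Position 5: "in"
  Position 6: "ng"
Bigrams = "sp", "pe", "ea", "ak", "ki", "in", "ng"


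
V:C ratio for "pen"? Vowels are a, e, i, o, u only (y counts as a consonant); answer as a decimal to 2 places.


Word: "pen"
Vowels (a,e,i,o,u): 1
Consonants: 2
Ratio = 1/2
= 0.50


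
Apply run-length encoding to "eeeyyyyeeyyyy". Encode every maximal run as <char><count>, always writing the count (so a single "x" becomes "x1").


String: "eeeyyyyeeyyyy"
Scanning for consecutive runs:
  'e' x 3
  'y' x 4
  'e' x 2
  'y' x 4
RLE = "e3y4e2y4"


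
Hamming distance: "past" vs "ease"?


Comparing character by character (same length = 4):
  Pos 0: 'p' vs 'e' !=
  Pos 1: 'a' vs 'a' =
  Pos 2: 's' vs 's' =
  Pos 3: 't' vs 'e' !=
Hamming distance = 2


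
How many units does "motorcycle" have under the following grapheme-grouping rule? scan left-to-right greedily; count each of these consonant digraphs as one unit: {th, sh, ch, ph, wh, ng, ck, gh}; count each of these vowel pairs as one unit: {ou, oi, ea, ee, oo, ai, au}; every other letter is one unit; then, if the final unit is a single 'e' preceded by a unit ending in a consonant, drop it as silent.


Word: "motorcycle" (10 letters)
Left-to-right scan:
  [1] 'm' (letter)
  [2] 'o' (letter)
  [3] 't' (letter)
  [4] 'o' (letter)
  [5] 'r' (letter)
  [6] 'c' (letter)
  [7] 'y' (letter)
  [8] 'c' (letter)
  [9] 'l' (letter)
  [10] 'e' (letter)
Units from scan: 10
Final unit is 'e' after a consonant -> drop as silent (-1)
Sound units = 9 units


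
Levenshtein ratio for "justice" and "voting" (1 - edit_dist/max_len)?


Word 1: "justice" (length 7)
Word 2: "voting" (length 6)
One optimal edit sequence:
  1. delete 'j'  (+1)
  2. substitute 'u' -> 'v'  (+1)
  3. substitute 's' -> 'o'  (+1)
  4. keep 't'
  5. keep 'i'
  6. substitute 'c' -> 'n'  (+1)
  7. substitute 'e' -> 'g'  (+1)
Edit distance = 5
Max length = max(7, 6) = 7
Similarity = 1 - 5/7
= 0.2857


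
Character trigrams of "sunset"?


Word: "sunset" (length 6)
Number of trigrams = 6 - 3 + 1 = 4
  Position 0: "sun"
  Position 1: "uns"
  Position 2: "nse"
  Position 3: "set"
Trigrams = "sun", "uns", "nse", "set"


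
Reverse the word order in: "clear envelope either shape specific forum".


Original: "clear envelope either shape specific forum"
Words (1..n): clear | envelope | either | shape | specific | forum
Reversed (n..1): forum | specific | shape | either | envelope | clear
Result = "forum specific shape either envelope clear"


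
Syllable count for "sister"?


Word: "sister"
Syllable breakdown: sis · ter
Counting: 2 parts
= 2 syllables


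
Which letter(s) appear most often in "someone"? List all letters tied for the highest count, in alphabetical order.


Word: "someone"
Letter counts:
  'e': 2
  'm': 1
  'n': 1
  'o': 2
  's': 1
Maximum count = 2
Most frequent = 'e', 'o' (2 times each)


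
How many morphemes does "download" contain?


Word: "download"
Morphemes: down- + load
Each morpheme carries meaning
= 2 morphemes


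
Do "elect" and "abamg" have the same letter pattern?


Pattern of "elect": [0, 1, 0, 2, 3]
Pattern of "abamg": [0, 1, 0, 2, 3]
Patterns match
Same pattern = Yes


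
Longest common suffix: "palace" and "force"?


Word 1: "palace"
Word 2: "force"
Comparing from end:
  Pos -1: 'e' == 'e'
  Pos -2: 'c' == 'c'
  Pos -3: 'a' != 'r' (stop)
LCS = "ce" (length 2)


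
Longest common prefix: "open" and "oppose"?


Word 1: "open"
Word 2: "oppose"
Comparing from start:
  Pos 0: 'o' == 'o'
  Pos 1: 'p' == 'p'
  Pos 2: 'e' != 'p' (stop)
LCP = "op" (length 2)


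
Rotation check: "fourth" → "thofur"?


Word: "fourth", Candidate: "thofur"
Method: check if candidate is substring of word+word
"fourthfourth" contains "thofur"? No
Is rotation = No


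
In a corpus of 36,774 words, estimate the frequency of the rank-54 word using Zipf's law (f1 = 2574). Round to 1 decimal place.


Zipf's law: f(r) = f(1) / r
f(1) = 2574
f(54) = 2574 / 54
= 47.7 occurrences


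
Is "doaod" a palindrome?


Word: "doaod"
Reversed: "doaod"
Forward == Backward? doaod == doaod
Palindrome = Yes


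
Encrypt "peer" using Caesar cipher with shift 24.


Word: "peer"
Shift: 24
Each letter → (letter + shift) mod 26:
  'p' (15) + 24 = 13 → 'n'
  'e' (4) + 24 = 2 → 'c'
  'e' (4) + 24 = 2 → 'c'
  'r' (17) + 24 = 15 → 'p'
Result = "nccp"


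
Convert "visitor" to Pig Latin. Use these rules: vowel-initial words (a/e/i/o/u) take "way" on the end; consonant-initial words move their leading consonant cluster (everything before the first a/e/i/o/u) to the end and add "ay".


Word: "visitor"
Starts with consonant(s) → move to end, add 'ay'
Consonant cluster: "v"
Pig Latin = "isitorvay"


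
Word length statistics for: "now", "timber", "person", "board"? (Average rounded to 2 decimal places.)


Lengths: "now"=3, "timber"=6, "person"=6, "board"=5
Sum = 20, Count = 4
Average = 20/4 = 5.00
= avg=5.00, min=3, max=6


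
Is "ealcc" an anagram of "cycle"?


Word 1: "cycle" → sorted: ccely
Word 2: "ealcc" → sorted: accel
Same letters? ccely != accel
Anagram = No


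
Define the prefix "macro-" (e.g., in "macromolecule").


Prefix: macro-
Example: macromolecule = macro- + molecule
Meaning = large


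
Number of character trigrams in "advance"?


Word: "advance" (length 7)
Number of 3-grams = length - 3 + 1 = 7 - 3 + 1
= 5


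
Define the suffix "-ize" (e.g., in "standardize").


Suffix: -ize
Example: standardize = standard + -ize
Meaning = to make


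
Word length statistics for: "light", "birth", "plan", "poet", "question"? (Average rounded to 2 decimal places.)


Lengths: "light"=5, "birth"=5, "plan"=4, "poet"=4, "question"=8
Sum = 26, Count = 5
Average = 26/5 = 5.20
= avg=5.20, min=4, max=8


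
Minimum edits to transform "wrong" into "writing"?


Word 1: "wrong" (length 5)
Word 2: "writing" (length 7)
One optimal edit sequence (insert/delete/substitute each cost 1):
  1. keep 'w'
  2. keep 'r'
  3. insert 'i'  (+1)
  4. insert 't'  (+1)
  5. substitute 'o' -> 'i'  (+1)
  6. keep 'n'
  7. keep 'g'
Total edit operations: 3
Edit distance = 3


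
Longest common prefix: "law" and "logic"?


Word 1: "law"
Word 2: "logic"
Comparing from start:
  Pos 0: 'l' == 'l'
  Pos 1: 'a' != 'o' (stop)
LCP = "l" (length 1)


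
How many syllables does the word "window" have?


Word: "window"
Syllable breakdown: win · dow
Counting: 2 parts
= 2 syllables


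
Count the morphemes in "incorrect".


Word: "incorrect"
Morphemes: in- + correct
Each morpheme carries meaning
= 2 morphemes


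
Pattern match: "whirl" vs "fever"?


Pattern of "whirl": [0, 1, 2, 3, 4]
Pattern of "fever": [0, 1, 2, 1, 3]
Patterns do not match
Same pattern = No


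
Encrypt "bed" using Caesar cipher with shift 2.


Word: "bed"
Shift: 2
Each letter → (letter + shift) mod 26:
  'b' (1) + 2 = 3 → 'd'
  'e' (4) + 2 = 6 → 'g'
  'd' (3) + 2 = 5 → 'f'
Result = "dgf"


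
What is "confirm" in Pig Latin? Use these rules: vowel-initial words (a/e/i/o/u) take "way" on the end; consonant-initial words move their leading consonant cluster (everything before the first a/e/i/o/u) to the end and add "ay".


Word: "confirm"
Starts with consonant(s) → move to end, add 'ay'
Consonant cluster: "c"
Pig Latin = "onfirmcay"


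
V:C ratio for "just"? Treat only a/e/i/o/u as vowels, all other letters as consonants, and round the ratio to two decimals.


Word: "just"
Vowels (a,e,i,o,u): 1
Consonants: 3
Ratio = 1/3
= 0.33


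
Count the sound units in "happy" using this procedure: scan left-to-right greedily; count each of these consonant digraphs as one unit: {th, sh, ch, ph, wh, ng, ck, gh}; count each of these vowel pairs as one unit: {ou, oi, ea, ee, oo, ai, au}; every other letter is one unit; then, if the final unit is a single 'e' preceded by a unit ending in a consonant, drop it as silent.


Word: "happy" (5 letters)
Left-to-right scan:
  1. 'h' (letter)
  2. 'a' (letter)
  3. 'p' (letter)
  4. 'p' (letter)
  5. 'y' (letter)
Units from scan: 5
Sound units = 5 units


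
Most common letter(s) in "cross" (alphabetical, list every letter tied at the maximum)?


Word: "cross"
Letter counts:
  'c': 1
  'o': 1
  'r': 1
  's': 2
Maximum count = 2
Most frequent = 's' (2 times each)


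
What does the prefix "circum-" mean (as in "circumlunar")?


Prefix: circum-
Example: circumlunar (circum- + lunar)
Meaning = around


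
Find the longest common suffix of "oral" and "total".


Word 1: "oral"
Word 2: "total"
Comparing from end:
  Pos -1: 'l' == 'l'
  Pos -2: 'a' == 'a'
  Pos -3: 'r' != 't' (stop)
LCS = "al" (length 2)


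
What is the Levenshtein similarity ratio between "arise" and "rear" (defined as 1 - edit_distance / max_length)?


Word 1: "arise" (length 5)
Word 2: "rear" (length 4)
One optimal edit sequence:
  1. delete 'a'  (+1)
  2. keep 'r'
  3. substitute 'i' -> 'e'  (+1)
  4. substitute 's' -> 'a'  (+1)
  5. substitute 'e' -> 'r'  (+1)
Edit distance = 4
Max length = max(5, 4) = 5
Similarity = 1 - 4/5
= 0.2000


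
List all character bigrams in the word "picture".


Word: "picture" (length 7)
Number of bigrams = 7 - 2 + 1 = 6
  Position 0: "pi"
  Position 1: "ic"
  Position 2: "ct"
  Position 3: "tu"
  Position 4: "ur"
  Position 5: "re"
Bigrams = "pi", "ic", "ct", "tu", "ur", "re"


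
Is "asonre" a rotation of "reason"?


Word: "reason", Candidate: "asonre"
Method: check if candidate is substring of word+word
"reasonreason" contains "asonre"? Yes
Is rotation = Yes


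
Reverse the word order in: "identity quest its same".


Original: "identity quest its same"
Words (1..n): identity | quest | its | same
Reversed (n..1): same | its | quest | identity
Result = "same its quest identity"


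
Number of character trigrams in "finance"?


Word: "finance" (length 7)
Number of 3-grams = length - 3 + 1 = 7 - 3 + 1
= 5


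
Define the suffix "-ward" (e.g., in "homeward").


Suffix: -ward
As in: homeward -> home + -ward
Meaning = in the direction of


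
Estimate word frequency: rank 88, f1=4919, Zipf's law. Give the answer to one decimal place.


Zipf's law: f(r) = f(1) / r
f(1) = 4919
f(88) = 4919 / 88
= 55.9 occurrences


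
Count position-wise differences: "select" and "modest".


Comparing character by character (same length = 6):
  Pos 0: 's' vs 'm' !=
  Pos 1: 'e' vs 'o' !=
  Pos 2: 'l' vs 'd' !=
  Pos 3: 'e' vs 'e' =
  Pos 4: 'c' vs 's' !=
  Pos 5: 't' vs 't' =
Hamming distance = 4


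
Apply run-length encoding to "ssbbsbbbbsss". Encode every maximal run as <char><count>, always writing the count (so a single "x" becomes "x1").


String: "ssbbsbbbbsss"
Scanning for consecutive runs:
  's' x 2
  'b' x 2
  's' x 1
  'b' x 4
  's' x 3
RLE = "s2b2s1b4s3"


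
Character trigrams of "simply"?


Word: "simply" (length 6)
Number of trigrams = 6 - 3 + 1 = 4
  Position 0: "sim"
  Position 1: "imp"
  Position 2: "mpl"
  Position 3: "ply"
Trigrams = "sim", "imp", "mpl", "ply"


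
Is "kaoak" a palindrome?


Word: "kaoak"
Reversed: "kaoak"
Forward == Backward? kaoak == kaoak
Palindrome = Yes


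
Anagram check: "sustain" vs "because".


Word 1: "sustain" → sorted: ainsstu
Word 2: "because" → sorted: abceesu
Same letters? ainsstu != abceesu
Anagram = No


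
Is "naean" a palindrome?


Word: "naean"
Reversed: "naean"
Forward == Backward? naean == naean
Palindrome = Yes


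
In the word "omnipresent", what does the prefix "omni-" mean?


Prefix: omni-
Example: omnipresent (omni- + present)
Meaning = all


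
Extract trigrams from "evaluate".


Word: "evaluate" (length 8)
Number of trigrams = 8 - 3 + 1 = 6
  Position 0: "eva"
  Position 1: "val"
  Position 2: "alu"
  Position 3: "lua"
  Position 4: "uat"
  Position 5: "ate"
Trigrams = "eva", "val", "alu", "lua", "uat", "ate"


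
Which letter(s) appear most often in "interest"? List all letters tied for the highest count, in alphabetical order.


Word: "interest"
Letter counts:
  'e': 2
  'i': 1
  'n': 1
  'r': 1
  's': 1
  't': 2
Maximum count = 2
Most frequent = 'e', 't' (2 times each)


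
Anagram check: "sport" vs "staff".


Word 1: "sport" → sorted: oprst
Word 2: "staff" → sorted: affst
Same letters? oprst != affst
Anagram = No


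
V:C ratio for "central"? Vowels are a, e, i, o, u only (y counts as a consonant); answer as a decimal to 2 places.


Word: "central"
Vowels (a,e,i,o,u): 2
Consonants: 5
Ratio = 2/5
= 0.40


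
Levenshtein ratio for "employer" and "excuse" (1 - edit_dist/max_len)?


Word 1: "employer" (length 8)
Word 2: "excuse" (length 6)
One optimal edit sequence:
  1. keep 'e'
  2. delete 'm'  (+1)
  3. substitute 'p' -> 'x'  (+1)
  4. substitute 'l' -> 'c'  (+1)
  5. substitute 'o' -> 'u'  (+1)
  6. substitute 'y' -> 's'  (+1)
  7. keep 'e'
  8. delete 'r'  (+1)
Edit distance = 6
Max length = max(8, 6) = 8
Similarity = 1 - 6/8
= 0.2500


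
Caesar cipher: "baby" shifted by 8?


Word: "baby"
Shift: 8
Each letter → (letter + shift) mod 26:
  'b' (1) + 8 = 9 → 'j'
  'a' (0) + 8 = 8 → 'i'
  'b' (1) + 8 = 9 → 'j'
  'y' (24) + 8 = 6 → 'g'
Result = "jijg"


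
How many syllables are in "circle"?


Word: "circle"
Syllable breakdown: cir / cle
Counting: 2 parts
= 2 syllables


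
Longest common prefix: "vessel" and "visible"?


Word 1: "vessel"
Word 2: "visible"
Comparing from start:
  Pos 0: 'v' == 'v'
  Pos 1: 'e' != 'i' (stop)
LCP = "v" (length 1)


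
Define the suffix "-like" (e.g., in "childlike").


Suffix: -like
As in: childlike -> child + -like
Meaning = resembling


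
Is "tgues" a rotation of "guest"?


Word: "guest", Candidate: "tgues"
Method: check if candidate is substring of word+word
"guestguest" contains "tgues"? Yes
Is rotation = Yes


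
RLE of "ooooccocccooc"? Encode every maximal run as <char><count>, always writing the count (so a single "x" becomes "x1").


String: "ooooccocccooc"
Scanning for consecutive runs:
  'o' x 4
  'c' x 2
  'o' x 1
  'c' x 3
  'o' x 2
  'c' x 1
RLE = "o4c2o1c3o2c1"


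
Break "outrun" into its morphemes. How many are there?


Word: "outrun"
Morphemes: out- | run
Each morpheme carries meaning
= 2 morphemes


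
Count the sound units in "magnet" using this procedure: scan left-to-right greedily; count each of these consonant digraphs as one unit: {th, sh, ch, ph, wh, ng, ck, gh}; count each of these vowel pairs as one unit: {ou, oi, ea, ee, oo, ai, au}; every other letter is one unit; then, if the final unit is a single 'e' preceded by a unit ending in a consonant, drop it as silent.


Word: "magnet" (6 letters)
Left-to-right scan:
  (1) 'm' (letter)
  (2) 'a' (letter)
  (3) 'g' (letter)
  (4) 'n' (letter)
  (5) 'e' (letter)
  (6) 't' (letter)
Units from scan: 6
Sound units = 6 units


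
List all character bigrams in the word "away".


Word: "away" (length 4)
Number of bigrams = 4 - 2 + 1 = 3
  Position 0: "aw"
  Position 1: "wa"
  Position 2: "ay"
Bigrams = "aw", "wa", "ay"


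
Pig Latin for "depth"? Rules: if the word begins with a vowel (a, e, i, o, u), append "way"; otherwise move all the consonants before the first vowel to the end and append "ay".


Word: "depth"
Starts with consonant(s) → move to end, add 'ay'
Consonant cluster: "d"
Pig Latin = "epthday"


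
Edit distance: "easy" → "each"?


Word 1: "easy" (length 4)
Word 2: "each" (length 4)
One optimal edit sequence (insert/delete/substitute each cost 1):
  1. keep 'e'
  2. keep 'a'
  3. substitute 's' -> 'c'  (+1)
  4. substitute 'y' -> 'h'  (+1)
Total edit operations: 2
Edit distance = 2


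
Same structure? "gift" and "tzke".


Pattern of "gift": [0, 1, 2, 3]
Pattern of "tzke": [0, 1, 2, 3]
Patterns match
Same pattern = Yes


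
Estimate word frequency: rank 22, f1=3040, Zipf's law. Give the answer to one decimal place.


Zipf's law: f(r) = f(1) / r
f(1) = 3040
f(22) = 3040 / 22
= 138.2 occurrences


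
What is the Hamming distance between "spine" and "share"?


Comparing character by character (same length = 5):
  Pos 0: 's' vs 's' =
  Pos 1: 'p' vs 'h' !=
  Pos 2: 'i' vs 'a' !=
  Pos 3: 'n' vs 'r' !=
  Pos 4: 'e' vs 'e' =
Hamming distance = 3


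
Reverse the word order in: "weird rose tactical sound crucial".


Original: "weird rose tactical sound crucial"
Words (1..n): weird | rose | tactical | sound | crucial
Reversed (n..1): crucial | sound | tactical | rose | weird
Result = "crucial sound tactical rose weird"


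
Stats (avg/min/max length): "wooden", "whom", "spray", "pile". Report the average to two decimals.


Lengths: "wooden"=6, "whom"=4, "spray"=5, "pile"=4
Sum = 19, Count = 4
Average = 19/4 = 4.75
= avg=4.75, min=4, max=6


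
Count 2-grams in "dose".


Word: "dose" (length 4)
Number of 2-grams = length - 2 + 1 = 4 - 2 + 1
= 3


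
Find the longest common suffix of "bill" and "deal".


Word 1: "bill"
Word 2: "deal"
Comparing from end:
  Pos -1: 'l' == 'l'
  Pos -2: 'l' != 'a' (stop)
LCS = "l" (length 1)


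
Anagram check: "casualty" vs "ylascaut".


Word 1: "casualty" → sorted: aaclstuy
Word 2: "ylascaut" → sorted: aaclstuy
Same letters? aaclstuy == aaclstuy
Anagram = Yes


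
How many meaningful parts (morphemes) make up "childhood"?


Word: "childhood"
Morphemes: child | -hood
Each morpheme carries meaning
= 2 morphemes


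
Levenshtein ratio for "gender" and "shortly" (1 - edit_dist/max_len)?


Word 1: "gender" (length 6)
Word 2: "shortly" (length 7)
One optimal edit sequence:
  1. insert 's'  (+1)
  2. substitute 'g' -> 'h'  (+1)
  3. substitute 'e' -> 'o'  (+1)
  4. substitute 'n' -> 'r'  (+1)
  5. substitute 'd' -> 't'  (+1)
  6. substitute 'e' -> 'l'  (+1)
  7. substitute 'r' -> 'y'  (+1)
Edit distance = 7
Max length = max(6, 7) = 7
Similarity = 1 - 7/7
= 0.0000


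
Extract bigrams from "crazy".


Word: "crazy" (length 5)
Number of bigrams = 5 - 2 + 1 = 4
  Position 0: "cr"
  Position 1: "ra"
  Position 2: "az"
  Position 3: "zy"
Bigrams = "cr", "ra", "az", "zy"


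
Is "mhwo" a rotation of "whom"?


Word: "whom", Candidate: "mhwo"
Method: check if candidate is substring of word+word
"whomwhom" contains "mhwo"? No
Is rotation = No


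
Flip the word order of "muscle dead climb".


Original: "muscle dead climb"
Words (1..n): muscle | dead | climb
Reversed (n..1): climb | dead | muscle
Result = "climb dead muscle"


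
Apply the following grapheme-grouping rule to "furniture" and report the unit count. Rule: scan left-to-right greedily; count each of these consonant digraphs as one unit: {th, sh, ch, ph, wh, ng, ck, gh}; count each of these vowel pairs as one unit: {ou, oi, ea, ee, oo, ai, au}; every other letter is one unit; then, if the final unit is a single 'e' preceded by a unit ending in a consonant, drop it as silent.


Word: "furniture" (9 letters)
Left-to-right scan:
  (1) 'f' (letter)
  (2) 'u' (letter)
  (3) 'r' (letter)
  (4) 'n' (letter)
  (5) 'i' (letter)
  (6) 't' (letter)
  (7) 'u' (letter)
  (8) 'r' (letter)
  (9) 'e' (letter)
Units from scan: 9
Final unit is 'e' after a consonant -> drop as silent (-1)
Sound units = 8 units


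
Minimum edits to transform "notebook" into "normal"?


Word 1: "notebook" (length 8)
Word 2: "normal" (length 6)
One optimal edit sequence (insert/delete/substitute each cost 1):
  1. keep 'n'
  2. keep 'o'
  3. delete 't'  (+1)
  4. delete 'e'  (+1)
  5. substitute 'b' -> 'r'  (+1)
  6. substitute 'o' -> 'm'  (+1)
  7. substitute 'o' -> 'a'  (+1)
  8. substitute 'k' -> 'l'  (+1)
Total edit operations: 6
Edit distance = 6


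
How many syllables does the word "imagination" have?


Word: "imagination"
Syllable breakdown: i | mag | i | na | tion
Counting: 5 parts
= 5 syllables


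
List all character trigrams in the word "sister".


Word: "sister" (length 6)
Number of trigrams = 6 - 3 + 1 = 4
  Position 0: "sis"
  Position 1: "ist"
  Position 2: "ste"
  Position 3: "ter"
Trigrams = "sis", "ist", "ste", "ter"


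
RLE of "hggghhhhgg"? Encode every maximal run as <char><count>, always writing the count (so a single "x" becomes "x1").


String: "hggghhhhgg"
Scanning for consecutive runs:
  'h' x 1
  'g' x 3
  'h' x 4
  'g' x 2
RLE = "h1g3h4g2"


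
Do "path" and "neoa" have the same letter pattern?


Pattern of "path": [0, 1, 2, 3]
Pattern of "neoa": [0, 1, 2, 3]
Patterns match
Same pattern = Yes


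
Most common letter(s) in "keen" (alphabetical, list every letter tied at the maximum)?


Word: "keen"
Letter counts:
  'e': 2
  'k': 1
  'n': 1
Maximum count = 2
Most frequent = 'e' (2 times each)


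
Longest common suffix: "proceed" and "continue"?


Word 1: "proceed"
Word 2: "continue"
Comparing from end:
  Pos -1: 'd' != 'e' (stop)
LCS = "" (length 0)


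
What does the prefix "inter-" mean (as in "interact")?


Prefix: inter-
Example: interact = inter- + act
Meaning = between


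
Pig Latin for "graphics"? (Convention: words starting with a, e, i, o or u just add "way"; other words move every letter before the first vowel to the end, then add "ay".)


Word: "graphics"
Starts with consonant(s) → move to end, add 'ay'
Consonant cluster: "gr"
Pig Latin = "aphicsgray"


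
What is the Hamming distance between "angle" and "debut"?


Comparing character by character (same length = 5):
  Pos 0: 'a' vs 'd' !=
  Pos 1: 'n' vs 'e' !=
  Pos 2: 'g' vs 'b' !=
  Pos 3: 'l' vs 'u' !=
  Pos 4: 'e' vs 't' !=
Hamming distance = 5


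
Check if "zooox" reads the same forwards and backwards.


Word: "zooox"
Reversed: "xoooz"
Forward == Backward? zooox != xoooz
Palindrome = No


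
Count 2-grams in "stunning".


Word: "stunning" (length 8)
Number of 2-grams = length - 2 + 1 = 8 - 2 + 1
= 7


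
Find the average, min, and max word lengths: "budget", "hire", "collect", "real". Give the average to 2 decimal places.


Lengths: "budget"=6, "hire"=4, "collect"=7, "real"=4
Sum = 21, Count = 4
Average = 21/4 = 5.25
= avg=5.25, min=4, max=7


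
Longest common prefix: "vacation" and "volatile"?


Word 1: "vacation"
Word 2: "volatile"
Comparing from start:
  Pos 0: 'v' == 'v'
  Pos 1: 'a' != 'o' (stop)
LCP = "v" (length 1)


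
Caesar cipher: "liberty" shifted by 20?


Word: "liberty"
Shift: 20
Each letter → (letter + shift) mod 26:
  'l' (11) + 20 = 5 → 'f'
  'i' (8) + 20 = 2 → 'c'
  'b' (1) + 20 = 21 → 'v'
  'e' (4) + 20 = 24 → 'y'
  'r' (17) + 20 = 11 → 'l'
  't' (19) + 20 = 13 → 'n'
  'y' (24) + 20 = 18 → 's'
Result = "fcvylns"


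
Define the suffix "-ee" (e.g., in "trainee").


Suffix: -ee
Example: trainee (train + -ee)
Meaning = one who receives


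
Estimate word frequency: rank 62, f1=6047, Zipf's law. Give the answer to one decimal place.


Zipf's law: f(r) = f(1) / r
f(1) = 6047
f(62) = 6047 / 62
= 97.5 occurrences


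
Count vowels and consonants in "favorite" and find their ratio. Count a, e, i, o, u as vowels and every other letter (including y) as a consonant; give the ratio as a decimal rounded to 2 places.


Word: "favorite"
Vowels (a,e,i,o,u): 4
Consonants: 4
Ratio = 4/4
= 1.00


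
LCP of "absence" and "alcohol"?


Word 1: "absence"
Word 2: "alcohol"
Comparing from start:
  Pos 0: 'a' == 'a'
  Pos 1: 'b' != 'l' (stop)
LCP = "a" (length 1)
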